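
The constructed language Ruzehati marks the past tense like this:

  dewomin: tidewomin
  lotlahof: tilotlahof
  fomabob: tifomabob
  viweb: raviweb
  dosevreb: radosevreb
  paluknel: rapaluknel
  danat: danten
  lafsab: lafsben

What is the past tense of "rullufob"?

fomabob and viweb both end in -b yet inflect differently (tifomabob, raviweb), so the final letter is not what conditions the rule; the last vowel is.
"rullufob" has last vowel 'o'. The stems whose last vowel is 'o' (lotlahof → tilotlahof, fomabob → tifomabob) add the prefix ti-.
So rullufob → tirullufob.

tirullufob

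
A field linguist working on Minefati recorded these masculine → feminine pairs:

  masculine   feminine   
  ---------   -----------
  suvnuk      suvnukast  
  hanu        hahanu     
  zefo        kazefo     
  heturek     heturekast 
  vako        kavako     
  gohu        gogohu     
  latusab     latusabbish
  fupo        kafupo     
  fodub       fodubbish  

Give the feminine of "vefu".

vevefu

fodub and suvnuk both have last vowel 'u' yet inflect differently (fodubbish, suvnukast), so the last vowel is not what conditions the rule; the final letter is.
"vefu" ends in -u. The stems ending in -u (hanu → hahanu, gohu → gogohu) repeat the first consonant+vowel as a prefix.
So vefu → vevefu.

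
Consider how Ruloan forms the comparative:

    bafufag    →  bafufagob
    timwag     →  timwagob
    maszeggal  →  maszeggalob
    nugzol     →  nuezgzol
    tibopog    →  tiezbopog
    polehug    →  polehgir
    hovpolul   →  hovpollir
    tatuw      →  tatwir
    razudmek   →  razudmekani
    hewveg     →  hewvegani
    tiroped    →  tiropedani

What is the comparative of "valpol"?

maszeggal and nugzol both end in -l yet inflect differently (maszeggalob, nuezgzol), so the final letter is not what conditions the rule; the last vowel is.
"valpol" has last vowel 'o'. The stems whose last vowel is 'o' (nugzol → nuezgzol, tibopog → tiezbopog) insert -ez- after the first vowel.
So valpol → vaezlpol.

vaezlpol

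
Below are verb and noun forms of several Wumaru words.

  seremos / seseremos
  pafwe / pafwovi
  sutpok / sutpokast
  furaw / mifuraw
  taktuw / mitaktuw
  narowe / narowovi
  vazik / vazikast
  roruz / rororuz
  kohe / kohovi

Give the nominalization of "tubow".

seremos and sutpok both have last vowel 'o' yet inflect differently (seseremos, sutpokast), so the last vowel is not what conditions the rule; the final letter is.
"tubow" ends in -w. The stems ending in -w (furaw → mifuraw, taktuw → mitaktuw) add the prefix mi-.
The other patterns: stems ending in -s or -z repeat the first consonant+vowel as a prefix; stems ending in -e drop the final letter and add -ovi; stems ending in -k add -ast.
So tubow → mitubow.

mitubow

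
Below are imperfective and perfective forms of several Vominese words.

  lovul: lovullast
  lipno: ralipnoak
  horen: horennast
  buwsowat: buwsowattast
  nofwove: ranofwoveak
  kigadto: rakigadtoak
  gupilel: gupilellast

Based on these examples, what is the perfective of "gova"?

nofwove and horen both have last vowel 'e' yet inflect differently (ranofwoveak, horennast), so the last vowel is not what conditions the rule; whether the stem ends in a vowel or a consonant is.
"gova" ends in a vowel. The stems ending in a vowel (nofwove → ranofwoveak, lipno → ralipnoak, kigadto → rakigadtoak) add ra- … -ak around the stem.
The other pattern: stems ending in a consonant double the final consonant and add -ast.
So gova → ragovaak.

ragovaak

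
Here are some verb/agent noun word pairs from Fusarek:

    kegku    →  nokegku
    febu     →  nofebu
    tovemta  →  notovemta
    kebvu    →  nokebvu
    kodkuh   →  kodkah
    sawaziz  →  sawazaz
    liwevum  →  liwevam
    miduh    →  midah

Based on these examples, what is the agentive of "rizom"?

"rizom" ends in a consonant. The stems ending in a consonant (kodkuh → kodkah, sawaziz → sawazaz, liwevum → liwevam) change the last vowel to 'a'.
So rizom → rizam.

rizam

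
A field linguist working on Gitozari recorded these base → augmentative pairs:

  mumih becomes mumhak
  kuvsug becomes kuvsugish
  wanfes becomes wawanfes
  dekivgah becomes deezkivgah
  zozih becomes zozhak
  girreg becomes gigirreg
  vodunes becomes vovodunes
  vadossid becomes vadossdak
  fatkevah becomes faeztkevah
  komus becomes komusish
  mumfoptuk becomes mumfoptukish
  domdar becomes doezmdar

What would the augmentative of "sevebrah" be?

seezvebrah

komus and wanfes both end in -s yet inflect differently (komusish, wawanfes), so the final letter is not what conditions the rule; the last vowel is.
"sevebrah" has last vowel 'a'. The stems whose last vowel is 'a' (dekivgah → deezkivgah, fatkevah → faeztkevah, domdar → doezmdar) insert -ez- after the first vowel.
The other patterns: stems whose last vowel is 'u' add -ish; stems whose last vowel is 'e' repeat the first consonant+vowel as a prefix; stems whose last vowel is 'i' delete the last vowel and add -ak.
So sevebrah → seezvebrah.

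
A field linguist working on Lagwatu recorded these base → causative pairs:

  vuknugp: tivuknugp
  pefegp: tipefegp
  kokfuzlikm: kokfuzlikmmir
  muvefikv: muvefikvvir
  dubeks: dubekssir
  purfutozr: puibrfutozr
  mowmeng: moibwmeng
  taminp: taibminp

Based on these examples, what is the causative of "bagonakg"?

bagonakggir

vuknugp and taminp both end in -p yet inflect differently (tivuknugp, taibminp), so the final letter is not what conditions the rule; the second-to-last letter is.
"bagonakg" has second-to-last letter 'k'. The stems whose second-to-last letter is 'k' (kokfuzlikm → kokfuzlikmmir, muvefikv → muvefikvvir, dubeks → dubekssir) double the final consonant and add -ir.
The other patterns: stems whose second-to-last letter is 'g' add the prefix ti-; stems whose second-to-last letter is 'n' or 'z' insert -ib- after the first vowel.
So bagonakg → bagonakggir.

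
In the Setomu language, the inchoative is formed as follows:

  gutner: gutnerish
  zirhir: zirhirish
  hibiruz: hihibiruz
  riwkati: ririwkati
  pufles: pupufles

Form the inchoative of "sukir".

sukirish

zirhir and riwkati both have last vowel 'i' yet inflect differently (zirhirish, ririwkati), so the last vowel is not what conditions the rule; the final letter is.
"sukir" ends in -r. The stems ending in -r (gutner → gutnerish, zirhir → zirhirish) add -ish.
The other pattern: stems ending in -i, -s or -z repeat the first consonant+vowel as a prefix.
So sukir → sukirish.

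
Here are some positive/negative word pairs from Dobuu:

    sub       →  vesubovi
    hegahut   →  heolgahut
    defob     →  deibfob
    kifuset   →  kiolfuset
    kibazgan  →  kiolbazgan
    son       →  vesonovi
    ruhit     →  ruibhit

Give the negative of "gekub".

geibkub

sub and defob both end in -b yet inflect differently (vesubovi, deibfob), so the final letter is not what conditions the rule; the number of vowels is.
"gekub" has 2 vowels. The stems with 2 vowels (ruhit → ruibhit, defob → deibfob) insert -ib- after the first vowel.
The other patterns: stems with 1 vowel add ve- … -ovi around the stem; stems with 3 vowels insert -ol- after the first vowel.
So gekub → geibkub.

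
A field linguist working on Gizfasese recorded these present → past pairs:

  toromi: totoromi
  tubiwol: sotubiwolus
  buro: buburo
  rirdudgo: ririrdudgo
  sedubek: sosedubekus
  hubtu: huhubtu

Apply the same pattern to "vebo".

"vebo" ends in a vowel. The stems ending in a vowel (rirdudgo → ririrdudgo, hubtu → huhubtu, buro → buburo) repeat the first consonant+vowel as a prefix.
The other pattern: stems ending in a consonant add so- … -us around the stem.
So vebo → vevebo.

vevebo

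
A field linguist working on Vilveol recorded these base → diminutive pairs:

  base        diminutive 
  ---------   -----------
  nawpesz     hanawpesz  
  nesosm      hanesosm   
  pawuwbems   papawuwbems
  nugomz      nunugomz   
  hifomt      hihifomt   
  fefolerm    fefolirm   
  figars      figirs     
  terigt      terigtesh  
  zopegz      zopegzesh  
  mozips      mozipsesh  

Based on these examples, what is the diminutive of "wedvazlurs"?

wedvazlirs

nawpesz and nugomz both end in -z yet inflect differently (hanawpesz, nunugomz), so the final letter is not what conditions the rule; the second-to-last letter is.
"wedvazlurs" has second-to-last letter 'r'. The stems whose second-to-last letter is 'r' (fefolerm → fefolirm, figars → figirs) change the last vowel to 'i'.
The other patterns: stems whose second-to-last letter is 's' add the prefix ha-; stems whose second-to-last letter is 'm' repeat the first consonant+vowel as a prefix; stems whose second-to-last letter is 'g' or 'p' add -esh.
So wedvazlurs → wedvazlirs.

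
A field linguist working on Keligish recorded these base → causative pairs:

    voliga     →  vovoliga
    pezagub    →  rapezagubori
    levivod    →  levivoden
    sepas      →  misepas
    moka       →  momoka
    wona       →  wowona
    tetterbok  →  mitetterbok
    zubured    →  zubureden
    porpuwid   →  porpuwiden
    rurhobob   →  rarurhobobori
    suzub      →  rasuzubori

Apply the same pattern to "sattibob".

rasattibobori

levivod and rurhobob both have last vowel 'o' yet inflect differently (levivoden, rarurhobobori), so the last vowel is not what conditions the rule; the final letter is.
"sattibob" ends in -b. The stems ending in -b (suzub → rasuzubori, pezagub → rapezagubori, rurhobob → rarurhobobori) add ra- … -ori around the stem.
The other patterns: stems ending in -d add -en; stems ending in -a repeat the first consonant+vowel as a prefix; stems ending in -k or -s add the prefix mi-.
So sattibob → rasattibobori.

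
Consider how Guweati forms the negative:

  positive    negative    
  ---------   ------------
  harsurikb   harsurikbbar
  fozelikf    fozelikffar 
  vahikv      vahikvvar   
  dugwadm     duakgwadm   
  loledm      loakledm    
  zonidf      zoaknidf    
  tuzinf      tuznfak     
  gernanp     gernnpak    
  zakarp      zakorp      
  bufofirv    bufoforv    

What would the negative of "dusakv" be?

dusakvvar

"dusakv" has second-to-last letter 'k'. The stems whose second-to-last letter is 'k' (harsurikb → harsurikbbar, fozelikf → fozelikffar, vahikv → vahikvvar) double the final consonant and add -ar.
So dusakv → dusakvvar.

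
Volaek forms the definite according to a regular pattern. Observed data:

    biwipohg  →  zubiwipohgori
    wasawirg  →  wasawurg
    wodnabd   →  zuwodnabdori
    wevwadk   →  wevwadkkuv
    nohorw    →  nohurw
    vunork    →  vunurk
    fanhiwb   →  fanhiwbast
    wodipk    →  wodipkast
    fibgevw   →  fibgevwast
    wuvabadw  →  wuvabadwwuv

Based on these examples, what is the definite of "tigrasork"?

"tigrasork" has second-to-last letter 'r'. The stems whose second-to-last letter is 'r' (nohorw → nohurw, wasawirg → wasawurg, vunork → vunurk) change the last vowel to 'u'.
So tigrasork → tigrasurk.

tigrasurk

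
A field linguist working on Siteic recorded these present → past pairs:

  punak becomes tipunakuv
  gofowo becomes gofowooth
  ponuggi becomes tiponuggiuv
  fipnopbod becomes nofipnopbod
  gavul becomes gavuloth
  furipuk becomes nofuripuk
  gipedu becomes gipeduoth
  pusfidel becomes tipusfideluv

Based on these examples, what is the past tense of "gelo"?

gavul and pusfidel both end in -l yet inflect differently (gavuloth, tipusfideluv), so the final letter is not what conditions the rule; the first letter is.
"gelo" begins with g-. The stems beginning with g- (gofowo → gofowooth, gipedu → gipeduoth, gavul → gavuloth) add -oth.
The other patterns: stems beginning with p- add ti- … -uv around the stem; stems beginning with f- add the prefix no-.
So gelo → gelooth.

gelooth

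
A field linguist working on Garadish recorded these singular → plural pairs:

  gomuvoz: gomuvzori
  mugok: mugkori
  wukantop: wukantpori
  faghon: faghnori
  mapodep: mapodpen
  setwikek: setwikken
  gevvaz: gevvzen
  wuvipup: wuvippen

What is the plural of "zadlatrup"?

wukantop and mapodep both end in -p yet inflect differently (wukantpori, mapodpen), so the final letter is not what conditions the rule; the last vowel is.
"zadlatrup" has last vowel 'u'. The one such stem in the data (wuvipup → wuvippen) deletes the last vowel and adds -en (as do mapodep, setwikek), so the same rule applies.
So zadlatrup → zadlatrpen.

zadlatrpen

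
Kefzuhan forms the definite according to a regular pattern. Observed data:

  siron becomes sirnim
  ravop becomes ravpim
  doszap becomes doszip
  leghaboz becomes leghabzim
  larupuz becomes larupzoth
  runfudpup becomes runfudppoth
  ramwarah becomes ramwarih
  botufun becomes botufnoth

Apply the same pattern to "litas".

litis

ravop and doszap both end in -p yet inflect differently (ravpim, doszip), so the final letter is not what conditions the rule; the last vowel is.
"litas" has last vowel 'a'. The stems whose last vowel is 'a' (doszap → doszip, ramwarah → ramwarih) change the last vowel to 'i'.
The other patterns: stems whose last vowel is 'o' delete the last vowel and add -im; stems whose last vowel is 'u' delete the last vowel and add -oth.
So litas → litis.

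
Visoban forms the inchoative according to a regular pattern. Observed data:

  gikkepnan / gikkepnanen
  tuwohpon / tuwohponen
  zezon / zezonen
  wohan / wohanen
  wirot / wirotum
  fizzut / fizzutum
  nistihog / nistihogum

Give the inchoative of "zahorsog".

zahorsogum

tuwohpon and wirot both have last vowel 'o' yet inflect differently (tuwohponen, wirotum), so the last vowel is not what conditions the rule; the final letter is.
"zahorsog" ends in -g. The one such stem in the data (nistihog → nistihogum) adds -um, so the same rule applies.
The other pattern: stems ending in -n add -en.
So zahorsog → zahorsogum.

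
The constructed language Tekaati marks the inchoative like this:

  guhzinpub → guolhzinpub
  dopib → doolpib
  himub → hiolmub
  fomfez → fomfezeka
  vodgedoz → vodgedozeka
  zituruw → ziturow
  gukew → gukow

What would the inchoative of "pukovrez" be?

pukovrezeka

guhzinpub and zituruw both have last vowel 'u' yet inflect differently (guolhzinpub, ziturow), so the last vowel is not what conditions the rule; the final letter is.
"pukovrez" ends in -z. The stems ending in -z (fomfez → fomfezeka, vodgedoz → vodgedozeka) add -eka.
So pukovrez → pukovrezeka.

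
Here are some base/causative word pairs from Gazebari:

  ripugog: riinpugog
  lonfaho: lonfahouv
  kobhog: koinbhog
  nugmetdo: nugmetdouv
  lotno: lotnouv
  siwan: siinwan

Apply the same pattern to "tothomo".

tothomouv

nugmetdo and kobhog both have last vowel 'o' yet inflect differently (nugmetdouv, koinbhog), so the last vowel is not what conditions the rule; the final letter is.
"tothomo" ends in -o. The stems ending in -o (nugmetdo → nugmetdouv, lotno → lotnouv, lonfaho → lonfahouv) add -uv.
So tothomo → tothomouv.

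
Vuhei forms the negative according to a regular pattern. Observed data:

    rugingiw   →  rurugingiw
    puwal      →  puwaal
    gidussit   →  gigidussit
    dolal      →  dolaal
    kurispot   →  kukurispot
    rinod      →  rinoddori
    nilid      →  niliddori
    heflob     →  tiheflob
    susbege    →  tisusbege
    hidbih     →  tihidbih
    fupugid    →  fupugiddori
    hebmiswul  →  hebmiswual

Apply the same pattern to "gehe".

fupugid and gidussit both have last vowel 'i' yet inflect differently (fupugiddori, gigidussit), so the last vowel is not what conditions the rule; the final letter is.
"gehe" ends in -e. The one such stem in the data (susbege → tisusbege) adds the prefix ti-, so the same rule applies.
The other patterns: stems ending in -l drop the final letter and add -al; stems ending in -d double the final consonant and add -ori; stems ending in -t or -w repeat the first consonant+vowel as a prefix.
So gehe → tigehe.

tigehe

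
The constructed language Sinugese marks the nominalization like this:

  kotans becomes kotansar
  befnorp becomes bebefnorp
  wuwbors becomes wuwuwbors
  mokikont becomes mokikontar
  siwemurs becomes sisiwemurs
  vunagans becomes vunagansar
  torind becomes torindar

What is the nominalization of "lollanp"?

vunagans and siwemurs both end in -s yet inflect differently (vunagansar, sisiwemurs), so the final letter is not what conditions the rule; the second-to-last letter is.
"lollanp" has second-to-last letter 'n'. The stems whose second-to-last letter is 'n' (mokikont → mokikontar, vunagans → vunagansar, torind → torindar) add -ar.
So lollanp → lollanpar.

lollanpar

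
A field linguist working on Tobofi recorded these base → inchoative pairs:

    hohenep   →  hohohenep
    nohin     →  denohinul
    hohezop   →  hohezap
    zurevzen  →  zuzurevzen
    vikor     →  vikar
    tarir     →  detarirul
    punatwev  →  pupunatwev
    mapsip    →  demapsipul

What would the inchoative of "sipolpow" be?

hohezop and hohenep both end in -p yet inflect differently (hohezap, hohohenep), so the final letter is not what conditions the rule; the last vowel is.
"sipolpow" has last vowel 'o'. The stems whose last vowel is 'o' (hohezop → hohezap, vikor → vikar) change the last vowel to 'a'.
So sipolpow → sipolpaw.

sipolpaw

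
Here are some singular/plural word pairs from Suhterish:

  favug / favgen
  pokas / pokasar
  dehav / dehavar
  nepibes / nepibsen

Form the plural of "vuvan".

vuvanar

pokas and nepibes both end in -s yet inflect differently (pokasar, nepibsen), so the final letter is not what conditions the rule; the last vowel is.
"vuvan" has last vowel 'a'. The stems whose last vowel is 'a' (pokas → pokasar, dehav → dehavar) add -ar.
The other pattern: stems whose last vowel is 'e' or 'u' delete the last vowel and add -en.
So vuvan → vuvanar.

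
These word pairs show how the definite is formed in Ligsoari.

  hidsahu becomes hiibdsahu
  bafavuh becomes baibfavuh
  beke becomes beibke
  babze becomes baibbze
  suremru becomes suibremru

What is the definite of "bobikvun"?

Every pair shown (hidsahu → hiibdsahu, bafavuh → baibfavuh, beke → beibke, …) follows the same rule: insert -ib- after the first vowel.
So bobikvun → boibbikvun.

boibbikvun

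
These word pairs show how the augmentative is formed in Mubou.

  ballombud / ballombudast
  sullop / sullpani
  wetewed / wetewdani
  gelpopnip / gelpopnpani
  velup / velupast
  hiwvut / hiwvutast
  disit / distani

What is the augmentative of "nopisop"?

nopispani

velup and sullop both end in -p yet inflect differently (velupast, sullpani), so the final letter is not what conditions the rule; the last vowel is.
"nopisop" has last vowel 'o'. The one such stem in the data (sullop → sullpani) deletes the last vowel and adds -ani (as do wetewed, disit), so the same rule applies.
The other pattern: stems whose last vowel is 'u' add -ast.
So nopisop → nopispani.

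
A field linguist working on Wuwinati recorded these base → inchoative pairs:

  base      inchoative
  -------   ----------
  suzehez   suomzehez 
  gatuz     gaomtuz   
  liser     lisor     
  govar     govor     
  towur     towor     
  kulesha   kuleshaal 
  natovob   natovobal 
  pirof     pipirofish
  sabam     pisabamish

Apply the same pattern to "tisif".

suzehez and liser both have last vowel 'e' yet inflect differently (suomzehez, lisor), so the last vowel is not what conditions the rule; the final letter is.
"tisif" ends in -f. The one such stem in the data (pirof → pipirofish) adds pi- … -ish around the stem, so the same rule applies.
The other patterns: stems ending in -z insert -om- after the first vowel; stems ending in -r change the last vowel to 'o'; stems ending in -a or -b add -al.
So tisif → pitisifish.

pitisifish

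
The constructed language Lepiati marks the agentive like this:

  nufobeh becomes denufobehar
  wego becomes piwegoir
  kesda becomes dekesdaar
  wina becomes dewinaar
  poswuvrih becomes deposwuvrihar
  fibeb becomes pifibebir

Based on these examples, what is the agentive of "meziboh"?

demezibohar

fibeb and nufobeh both have last vowel 'e' yet inflect differently (pifibebir, denufobehar), so the last vowel is not what conditions the rule; the final letter is.
"meziboh" ends in -h. The stems ending in -h (nufobeh → denufobehar, poswuvrih → deposwuvrihar) add de- … -ar around the stem.
So meziboh → demezibohar.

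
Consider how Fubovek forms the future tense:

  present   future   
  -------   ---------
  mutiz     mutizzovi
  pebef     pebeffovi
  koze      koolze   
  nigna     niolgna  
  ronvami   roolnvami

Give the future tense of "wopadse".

"wopadse" ends in a vowel. The stems ending in a vowel (ronvami → roolnvami, koze → koolze, nigna → niolgna) insert -ol- after the first vowel.
The other pattern: stems ending in a consonant double the final consonant and add -ovi.
So wopadse → woolpadse.

woolpadse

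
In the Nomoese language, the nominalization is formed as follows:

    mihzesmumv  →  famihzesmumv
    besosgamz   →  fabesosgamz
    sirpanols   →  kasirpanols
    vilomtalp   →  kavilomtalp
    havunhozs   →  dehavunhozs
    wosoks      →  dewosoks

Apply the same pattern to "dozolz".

sirpanols and havunhozs both end in -s yet inflect differently (kasirpanols, dehavunhozs), so the final letter is not what conditions the rule; the second-to-last letter is.
"dozolz" has second-to-last letter 'l'. The stems whose second-to-last letter is 'l' (sirpanols → kasirpanols, vilomtalp → kavilomtalp) add the prefix ka-.
The other patterns: stems whose second-to-last letter is 'm' add the prefix fa-; stems whose second-to-last letter is 'k' or 'z' add the prefix de-.
So dozolz → kadozolz.

kadozolz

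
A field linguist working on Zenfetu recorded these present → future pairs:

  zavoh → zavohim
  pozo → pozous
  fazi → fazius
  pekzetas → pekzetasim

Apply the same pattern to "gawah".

gawahim

"gawah" ends in a consonant. The stems ending in a consonant (pekzetas → pekzetasim, zavoh → zavohim) add -im.
So gawah → gawahim.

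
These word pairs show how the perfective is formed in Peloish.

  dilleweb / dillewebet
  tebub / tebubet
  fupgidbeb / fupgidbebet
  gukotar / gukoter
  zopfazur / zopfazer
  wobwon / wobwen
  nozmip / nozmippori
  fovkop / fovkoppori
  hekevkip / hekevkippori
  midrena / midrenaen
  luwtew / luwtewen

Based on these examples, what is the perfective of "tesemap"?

tebub and zopfazur both have last vowel 'u' yet inflect differently (tebubet, zopfazer), so the last vowel is not what conditions the rule; the final letter is.
"tesemap" ends in -p. The stems ending in -p (nozmip → nozmippori, fovkop → fovkoppori, hekevkip → hekevkippori) double the final consonant and add -ori.
So tesemap → tesemappori.

tesemappori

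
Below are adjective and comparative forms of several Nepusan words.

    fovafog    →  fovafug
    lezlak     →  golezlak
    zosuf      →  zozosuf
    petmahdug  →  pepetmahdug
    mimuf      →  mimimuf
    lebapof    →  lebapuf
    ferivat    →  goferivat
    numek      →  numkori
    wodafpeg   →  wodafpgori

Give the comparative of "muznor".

"muznor" has last vowel 'o'. The stems whose last vowel is 'o' (fovafog → fovafug, lebapof → lebapuf) change the last vowel to 'u'.
The other patterns: stems whose last vowel is 'u' repeat the first consonant+vowel as a prefix; stems whose last vowel is 'e' delete the last vowel and add -ori; stems whose last vowel is 'a' add the prefix go-.
So muznor → muznur.

muznur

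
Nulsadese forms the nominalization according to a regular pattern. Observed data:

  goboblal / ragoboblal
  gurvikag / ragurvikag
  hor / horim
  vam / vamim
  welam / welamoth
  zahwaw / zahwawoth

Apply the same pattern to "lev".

vam and welam both end in -m yet inflect differently (vamim, welamoth), so the final letter is not what conditions the rule; the number of vowels is.
"lev" has 1 vowel. The stems with 1 vowel (vam → vamim, hor → horim) add -im.
The other patterns: stems with 2 vowels add -oth; stems with 3 vowels add the prefix ra-.
So lev → levim.

levim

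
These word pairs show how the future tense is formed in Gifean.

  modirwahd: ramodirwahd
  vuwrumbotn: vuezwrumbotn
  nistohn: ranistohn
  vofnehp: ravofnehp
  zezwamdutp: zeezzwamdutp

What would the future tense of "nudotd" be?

nuezdotd

"nudotd" has second-to-last letter 't'. The stems whose second-to-last letter is 't' (zezwamdutp → zeezzwamdutp, vuwrumbotn → vuezwrumbotn) insert -ez- after the first vowel.
So nudotd → nuezdotd.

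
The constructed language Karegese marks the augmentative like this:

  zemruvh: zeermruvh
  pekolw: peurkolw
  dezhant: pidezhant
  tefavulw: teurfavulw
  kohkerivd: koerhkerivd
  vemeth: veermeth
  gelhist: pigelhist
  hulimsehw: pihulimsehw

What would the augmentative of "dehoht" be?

pidehoht

"dehoht" has second-to-last letter 'h'. The one such stem in the data (hulimsehw → pihulimsehw) adds the prefix pi-, so the same rule applies.
The other patterns: stems whose second-to-last letter is 'l' insert -ur- after the first vowel; stems whose second-to-last letter is 't' or 'v' insert -er- after the first vowel.
So dehoht → pidehoht.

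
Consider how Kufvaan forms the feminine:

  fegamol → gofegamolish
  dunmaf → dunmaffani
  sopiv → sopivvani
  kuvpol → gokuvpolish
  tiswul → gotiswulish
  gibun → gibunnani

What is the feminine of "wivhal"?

gowivhalish

tiswul and gibun both have last vowel 'u' yet inflect differently (gotiswulish, gibunnani), so the last vowel is not what conditions the rule; the final letter is.
"wivhal" ends in -l. The stems ending in -l (tiswul → gotiswulish, fegamol → gofegamolish, kuvpol → gokuvpolish) add go- … -ish around the stem.
So wivhal → gowivhalish.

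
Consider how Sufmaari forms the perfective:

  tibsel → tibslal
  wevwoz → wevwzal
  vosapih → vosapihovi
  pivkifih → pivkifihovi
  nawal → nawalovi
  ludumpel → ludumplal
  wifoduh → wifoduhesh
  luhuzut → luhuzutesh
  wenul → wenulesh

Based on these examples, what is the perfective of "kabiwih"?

kabiwihovi

nawal and wenul both end in -l yet inflect differently (nawalovi, wenulesh), so the final letter is not what conditions the rule; the last vowel is.
"kabiwih" has last vowel 'i'. The stems whose last vowel is 'i' (vosapih → vosapihovi, pivkifih → pivkifihovi) add -ovi.
The other patterns: stems whose last vowel is 'u' add -esh; stems whose last vowel is 'e' or 'o' delete the last vowel and add -al.
So kabiwih → kabiwihovi.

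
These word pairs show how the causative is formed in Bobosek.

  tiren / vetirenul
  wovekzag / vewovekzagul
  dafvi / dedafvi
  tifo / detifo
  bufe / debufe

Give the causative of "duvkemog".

tiren and bufe both have last vowel 'e' yet inflect differently (vetirenul, debufe), so the last vowel is not what conditions the rule; whether the stem ends in a vowel or a consonant is.
"duvkemog" ends in a consonant. The stems ending in a consonant (tiren → vetirenul, wovekzag → vewovekzagul) add ve- … -ul around the stem.
So duvkemog → veduvkemogul.

veduvkemogul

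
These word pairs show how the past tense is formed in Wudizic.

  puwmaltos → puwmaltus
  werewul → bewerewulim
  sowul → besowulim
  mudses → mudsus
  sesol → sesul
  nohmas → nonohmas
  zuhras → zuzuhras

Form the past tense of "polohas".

"polohas" has last vowel 'a'. The stems whose last vowel is 'a' (nohmas → nonohmas, zuhras → zuzuhras) repeat the first consonant+vowel as a prefix.
The other patterns: stems whose last vowel is 'u' add be- … -im around the stem; stems whose last vowel is 'e' or 'o' change the last vowel to 'u'.
So polohas → popolohas.

popolohas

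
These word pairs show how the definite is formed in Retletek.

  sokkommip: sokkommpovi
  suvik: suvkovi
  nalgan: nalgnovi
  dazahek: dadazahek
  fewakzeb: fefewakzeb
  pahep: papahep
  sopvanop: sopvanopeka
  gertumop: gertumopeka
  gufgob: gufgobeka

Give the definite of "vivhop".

suvik and dazahek both end in -k yet inflect differently (suvkovi, dadazahek), so the final letter is not what conditions the rule; the last vowel is.
"vivhop" has last vowel 'o'. The stems whose last vowel is 'o' (sopvanop → sopvanopeka, gertumop → gertumopeka, gufgob → gufgobeka) add -eka.
The other patterns: stems whose last vowel is 'a' or 'i' delete the last vowel and add -ovi; stems whose last vowel is 'e' repeat the first consonant+vowel as a prefix.
So vivhop → vivhopeka.

vivhopeka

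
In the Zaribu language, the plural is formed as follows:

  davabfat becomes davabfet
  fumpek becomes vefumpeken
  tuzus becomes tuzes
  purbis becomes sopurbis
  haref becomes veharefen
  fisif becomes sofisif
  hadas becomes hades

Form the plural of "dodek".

vedodeken

"dodek" has last vowel 'e'. The stems whose last vowel is 'e' (haref → veharefen, fumpek → vefumpeken) add ve- … -en around the stem.
So dodek → vedodeken.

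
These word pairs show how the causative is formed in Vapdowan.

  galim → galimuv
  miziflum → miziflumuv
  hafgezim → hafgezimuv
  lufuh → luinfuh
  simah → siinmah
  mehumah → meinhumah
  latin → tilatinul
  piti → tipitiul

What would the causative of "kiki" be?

miziflum and lufuh both have last vowel 'u' yet inflect differently (miziflumuv, luinfuh), so the last vowel is not what conditions the rule; the final letter is.
"kiki" ends in -i. The one such stem in the data (piti → tipitiul) adds ti- … -ul around the stem, so the same rule applies.
The other patterns: stems ending in -m add -uv; stems ending in -h insert -in- after the first vowel.
So kiki → tikikiul.

tikikiul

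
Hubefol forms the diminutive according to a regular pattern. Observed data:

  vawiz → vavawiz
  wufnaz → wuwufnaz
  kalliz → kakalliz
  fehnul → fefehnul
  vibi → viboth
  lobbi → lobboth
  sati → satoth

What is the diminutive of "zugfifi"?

zugfifoth

vawiz and vibi both have last vowel 'i' yet inflect differently (vavawiz, viboth), so the last vowel is not what conditions the rule; whether the stem ends in a vowel or a consonant is.
"zugfifi" ends in a vowel. The stems ending in a vowel (vibi → viboth, lobbi → lobboth, sati → satoth) drop the final letter and add -oth.
So zugfifi → zugfifoth.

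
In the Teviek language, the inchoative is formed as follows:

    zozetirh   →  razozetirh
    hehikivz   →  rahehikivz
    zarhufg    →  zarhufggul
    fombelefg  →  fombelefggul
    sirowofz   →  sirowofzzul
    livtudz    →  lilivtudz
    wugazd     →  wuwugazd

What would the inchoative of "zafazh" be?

zazafazh

hehikivz and sirowofz both end in -z yet inflect differently (rahehikivz, sirowofzzul), so the final letter is not what conditions the rule; the second-to-last letter is.
"zafazh" has second-to-last letter 'z'. The one such stem in the data (wugazd → wuwugazd) repeats the first consonant+vowel as a prefix (as does livtudz), so the same rule applies.
So zafazh → zazafazh.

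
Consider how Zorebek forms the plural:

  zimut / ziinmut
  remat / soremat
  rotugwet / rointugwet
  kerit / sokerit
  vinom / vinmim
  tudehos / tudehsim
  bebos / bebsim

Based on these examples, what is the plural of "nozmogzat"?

sonozmogzat

"nozmogzat" has last vowel 'a'. The one such stem in the data (remat → soremat) adds the prefix so-, so the same rule applies.
So nozmogzat → sonozmogzat.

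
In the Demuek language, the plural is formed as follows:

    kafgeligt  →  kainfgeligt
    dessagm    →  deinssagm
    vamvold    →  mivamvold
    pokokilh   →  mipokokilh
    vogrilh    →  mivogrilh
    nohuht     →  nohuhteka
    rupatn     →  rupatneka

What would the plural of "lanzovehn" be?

lanzovehneka

"lanzovehn" has second-to-last letter 'h'. The one such stem in the data (nohuht → nohuhteka) adds -eka, so the same rule applies.
So lanzovehn → lanzovehneka.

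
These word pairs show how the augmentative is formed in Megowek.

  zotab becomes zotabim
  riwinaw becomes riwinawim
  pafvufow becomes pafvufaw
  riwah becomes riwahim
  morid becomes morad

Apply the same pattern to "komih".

komah

riwinaw and pafvufow both end in -w yet inflect differently (riwinawim, pafvufaw), so the final letter is not what conditions the rule; the last vowel is.
"komih" has last vowel 'i'. The one such stem in the data (morid → morad) changes the last vowel to 'a' (as does pafvufow), so the same rule applies.
The other pattern: stems whose last vowel is 'a' add -im.
So komih → komah.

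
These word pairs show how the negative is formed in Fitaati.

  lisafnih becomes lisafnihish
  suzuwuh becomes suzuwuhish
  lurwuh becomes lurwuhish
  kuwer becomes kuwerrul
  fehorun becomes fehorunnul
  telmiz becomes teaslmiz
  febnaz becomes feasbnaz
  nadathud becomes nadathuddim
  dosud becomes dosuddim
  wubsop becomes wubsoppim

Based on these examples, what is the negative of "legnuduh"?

"legnuduh" ends in -h. The stems ending in -h (lisafnih → lisafnihish, suzuwuh → suzuwuhish, lurwuh → lurwuhish) add -ish.
So legnuduh → legnuduhish.

legnuduhish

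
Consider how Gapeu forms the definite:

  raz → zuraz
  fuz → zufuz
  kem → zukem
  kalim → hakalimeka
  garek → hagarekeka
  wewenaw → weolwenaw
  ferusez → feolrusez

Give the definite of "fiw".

kem and kalim both end in -m yet inflect differently (zukem, hakalimeka), so the final letter is not what conditions the rule; the number of vowels is.
"fiw" has 1 vowel. The stems with 1 vowel (raz → zuraz, fuz → zufuz, kem → zukem) add the prefix zu-.
The other patterns: stems with 2 vowels add ha- … -eka around the stem; stems with 3 vowels insert -ol- after the first vowel.
So fiw → zufiw.

zufiw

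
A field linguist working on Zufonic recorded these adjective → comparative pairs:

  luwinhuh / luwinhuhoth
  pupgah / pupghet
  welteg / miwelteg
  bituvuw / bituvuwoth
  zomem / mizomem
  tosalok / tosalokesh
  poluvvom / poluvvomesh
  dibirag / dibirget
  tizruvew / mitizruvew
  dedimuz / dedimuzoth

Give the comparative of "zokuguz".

zokuguzoth

poluvvom and zomem both end in -m yet inflect differently (poluvvomesh, mizomem), so the final letter is not what conditions the rule; the last vowel is.
"zokuguz" has last vowel 'u'. The stems whose last vowel is 'u' (dedimuz → dedimuzoth, bituvuw → bituvuwoth, luwinhuh → luwinhuhoth) add -oth.
The other patterns: stems whose last vowel is 'o' add -esh; stems whose last vowel is 'e' add the prefix mi-; stems whose last vowel is 'a' delete the last vowel and add -et.
So zokuguz → zokuguzoth.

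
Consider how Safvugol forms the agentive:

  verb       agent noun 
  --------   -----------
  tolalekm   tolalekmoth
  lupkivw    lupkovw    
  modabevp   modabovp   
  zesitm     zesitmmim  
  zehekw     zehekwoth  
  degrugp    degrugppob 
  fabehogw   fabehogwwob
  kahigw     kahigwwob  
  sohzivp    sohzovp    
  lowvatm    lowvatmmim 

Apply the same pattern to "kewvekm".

kewvekmoth

fabehogw and zehekw both end in -w yet inflect differently (fabehogwwob, zehekwoth), so the final letter is not what conditions the rule; the second-to-last letter is.
"kewvekm" has second-to-last letter 'k'. The stems whose second-to-last letter is 'k' (zehekw → zehekwoth, tolalekm → tolalekmoth) add -oth.
The other patterns: stems whose second-to-last letter is 'g' double the final consonant and add -ob; stems whose second-to-last letter is 'v' change the last vowel to 'o'; stems whose second-to-last letter is 't' double the final consonant and add -im.
So kewvekm → kewvekmoth.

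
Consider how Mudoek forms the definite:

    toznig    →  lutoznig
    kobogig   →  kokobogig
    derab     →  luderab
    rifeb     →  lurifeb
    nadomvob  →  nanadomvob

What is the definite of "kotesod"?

"kotesod" has 3 vowels. The stems with 3 vowels (nadomvob → nanadomvob, kobogig → kokobogig) repeat the first consonant+vowel as a prefix.
So kotesod → kokotesod.

kokotesod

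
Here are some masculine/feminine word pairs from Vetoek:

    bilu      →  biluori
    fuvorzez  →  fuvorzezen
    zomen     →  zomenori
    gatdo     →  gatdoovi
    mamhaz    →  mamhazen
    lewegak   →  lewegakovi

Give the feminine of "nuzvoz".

nuzvozen

mamhaz and lewegak both have last vowel 'a' yet inflect differently (mamhazen, lewegakovi), so the last vowel is not what conditions the rule; the final letter is.
"nuzvoz" ends in -z. The stems ending in -z (fuvorzez → fuvorzezen, mamhaz → mamhazen) add -en.
So nuzvoz → nuzvozen.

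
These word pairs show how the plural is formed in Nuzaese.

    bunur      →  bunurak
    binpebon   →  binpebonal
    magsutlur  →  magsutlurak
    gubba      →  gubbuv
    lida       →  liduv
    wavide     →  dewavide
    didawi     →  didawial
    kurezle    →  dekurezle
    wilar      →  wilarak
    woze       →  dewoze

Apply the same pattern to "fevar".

fevarak

wilar and lida both have last vowel 'a' yet inflect differently (wilarak, liduv), so the last vowel is not what conditions the rule; the final letter is.
"fevar" ends in -r. The stems ending in -r (bunur → bunurak, magsutlur → magsutlurak, wilar → wilarak) add -ak.
The other patterns: stems ending in -e add the prefix de-; stems ending in -a drop the final letter and add -uv; stems ending in -i or -n add -al.
So fevar → fevarak.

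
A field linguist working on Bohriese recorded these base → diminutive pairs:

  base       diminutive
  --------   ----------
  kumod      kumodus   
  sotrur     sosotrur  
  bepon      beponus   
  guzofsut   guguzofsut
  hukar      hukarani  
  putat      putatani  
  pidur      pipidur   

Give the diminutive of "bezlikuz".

pidur and hukar both end in -r yet inflect differently (pipidur, hukarani), so the final letter is not what conditions the rule; the last vowel is.
"bezlikuz" has last vowel 'u'. The stems whose last vowel is 'u' (pidur → pipidur, sotrur → sosotrur, guzofsut → guguzofsut) repeat the first consonant+vowel as a prefix.
So bezlikuz → bebezlikuz.

bebezlikuz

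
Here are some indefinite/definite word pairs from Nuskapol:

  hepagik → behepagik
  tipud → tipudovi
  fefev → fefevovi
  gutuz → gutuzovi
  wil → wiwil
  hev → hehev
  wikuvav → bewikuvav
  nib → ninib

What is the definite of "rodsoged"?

berodsoged

"rodsoged" has 3 vowels. The stems with 3 vowels (hepagik → behepagik, wikuvav → bewikuvav) add the prefix be-.
So rodsoged → berodsoged.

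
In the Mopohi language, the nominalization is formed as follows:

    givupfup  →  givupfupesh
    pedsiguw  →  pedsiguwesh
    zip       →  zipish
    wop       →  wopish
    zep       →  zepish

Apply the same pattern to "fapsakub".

fapsakubesh

"fapsakub" has 3 vowels. The stems with 3 vowels (givupfup → givupfupesh, pedsiguw → pedsiguwesh) add -esh.
So fapsakub → fapsakubesh.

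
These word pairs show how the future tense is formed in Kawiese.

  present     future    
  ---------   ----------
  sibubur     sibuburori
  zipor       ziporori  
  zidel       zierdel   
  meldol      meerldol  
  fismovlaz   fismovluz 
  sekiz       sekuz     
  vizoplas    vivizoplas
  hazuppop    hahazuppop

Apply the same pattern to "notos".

nonotos

zipor and meldol both have last vowel 'o' yet inflect differently (ziporori, meerldol), so the last vowel is not what conditions the rule; the final letter is.
"notos" ends in -s. The one such stem in the data (vizoplas → vivizoplas) repeats the first consonant+vowel as a prefix (as does hazuppop), so the same rule applies.
The other patterns: stems ending in -r add -ori; stems ending in -l insert -er- after the first vowel; stems ending in -z change the last vowel to 'u'.
So notos → nonotos.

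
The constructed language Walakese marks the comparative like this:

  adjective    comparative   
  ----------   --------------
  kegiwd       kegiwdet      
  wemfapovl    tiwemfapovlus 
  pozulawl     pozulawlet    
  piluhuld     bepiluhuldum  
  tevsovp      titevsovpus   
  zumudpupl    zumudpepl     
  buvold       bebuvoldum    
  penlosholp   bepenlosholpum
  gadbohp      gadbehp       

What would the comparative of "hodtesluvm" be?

tihodtesluvmus

kegiwd and buvold both end in -d yet inflect differently (kegiwdet, bebuvoldum), so the final letter is not what conditions the rule; the second-to-last letter is.
"hodtesluvm" has second-to-last letter 'v'. The stems whose second-to-last letter is 'v' (tevsovp → titevsovpus, wemfapovl → tiwemfapovlus) add ti- … -us around the stem.
So hodtesluvm → tihodtesluvmus.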